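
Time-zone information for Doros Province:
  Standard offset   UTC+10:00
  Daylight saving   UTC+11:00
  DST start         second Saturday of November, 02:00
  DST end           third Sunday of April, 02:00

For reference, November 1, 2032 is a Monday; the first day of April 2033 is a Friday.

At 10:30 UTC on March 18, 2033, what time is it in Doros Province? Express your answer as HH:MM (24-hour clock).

21:30

1 November 2032 is a Monday, so the first Saturday is November 6 and the second is November 13.
1 April 2033 is a Friday, so the first Sunday is April 3 and the third is April 17.
At the standard offset (UTC+10:00), 10:30 UTC + 10h = 20:30 Doros Province standard time.
Daylight saving runs 13 November 2032 – 17 April 2033; the standard-time date in Doros Province, March 18, 2033, is inside that window, so Doros Province is at UTC+11:00.
10:30 UTC + 11h = 21:30 local.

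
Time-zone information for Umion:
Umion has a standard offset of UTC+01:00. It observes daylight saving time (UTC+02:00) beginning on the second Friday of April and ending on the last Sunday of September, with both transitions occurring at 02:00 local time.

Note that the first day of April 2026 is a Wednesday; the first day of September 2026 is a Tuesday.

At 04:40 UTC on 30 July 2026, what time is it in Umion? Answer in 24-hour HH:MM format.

1 April 2026 is a Wednesday, so the first Friday is April 3 and the second is April 10.
1 September 2026 is a Tuesday, so Sundays fall on 6, 13, 20, 27; the last is September 27.
At the standard offset (UTC+01:00), 04:40 UTC + 1h = 05:40 Umion standard time.
The standard-time date in Umion, 30 July 2026, falls between 10 April and 27 September, so daylight saving is in effect and Umion is at UTC+02:00.
04:40 UTC + 2h = 06:40 local.

06:40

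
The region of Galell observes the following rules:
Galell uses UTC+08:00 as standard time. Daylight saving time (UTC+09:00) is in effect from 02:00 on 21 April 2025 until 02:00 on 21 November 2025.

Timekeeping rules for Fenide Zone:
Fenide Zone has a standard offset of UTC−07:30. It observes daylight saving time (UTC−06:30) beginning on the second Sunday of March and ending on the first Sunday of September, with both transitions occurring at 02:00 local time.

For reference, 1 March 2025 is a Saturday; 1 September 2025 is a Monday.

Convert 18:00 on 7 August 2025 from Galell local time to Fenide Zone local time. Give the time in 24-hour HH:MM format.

02:30

Daylight saving runs 21 April – 21 November; 7 August 2025 is inside that window, so Galell is at UTC+09:00.
18:00 Galell − 9h = 09:00 UTC.
1 March 2025 is a Saturday, so the first Sunday is March 2 and the second is March 9.
1 September 2025 is a Monday, so the first Sunday is September 7.
At the standard offset (UTC−07:30), 09:00 UTC − 7h30m = 01:30 Fenide Zone standard time.
The standard-time date in Fenide Zone, 7 August 2025, lies within the daylight-saving period (9 March – 7 September), so Fenide Zone is on daylight time, UTC−06:30.
09:00 UTC − 6h30m = 02:30 Fenide Zone.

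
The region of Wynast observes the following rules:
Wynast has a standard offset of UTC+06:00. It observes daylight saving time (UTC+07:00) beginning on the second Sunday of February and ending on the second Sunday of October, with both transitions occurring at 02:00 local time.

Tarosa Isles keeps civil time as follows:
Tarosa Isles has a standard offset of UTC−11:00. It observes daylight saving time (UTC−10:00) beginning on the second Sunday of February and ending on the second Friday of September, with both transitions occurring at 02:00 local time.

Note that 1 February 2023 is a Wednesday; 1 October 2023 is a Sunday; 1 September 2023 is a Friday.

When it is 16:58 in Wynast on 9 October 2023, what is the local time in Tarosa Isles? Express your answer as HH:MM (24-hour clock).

23:58

1 February 2023 is a Wednesday, so the first Sunday is February 5 and the second is February 12.
1 October 2023 is a Sunday, so the first Sunday is October 1 and the second is October 8.
9 October 2023 does not fall between 12 February and 8 October, so daylight saving is not in effect and Wynast is at UTC+06:00.
16:58 Wynast − 6h = 10:58 UTC.
1 February 2023 is a Wednesday, so the first Sunday is February 5 and the second is February 12.
1 September 2023 is a Friday, so the first Friday is September 1 and the second is September 8.
At the standard offset (UTC−11:00), 10:58 UTC − 11h = 23:58 Tarosa Isles standard time (rolling into the previous day, 8 October 2023).
The standard-time date in Tarosa Isles, 8 October 2023, does not fall between 12 February and 8 September, so daylight saving is not in effect and Tarosa Isles is at UTC−11:00.
10:58 UTC − 11h = 23:58 Tarosa Isles (rolling into the previous day, 8 October 2023).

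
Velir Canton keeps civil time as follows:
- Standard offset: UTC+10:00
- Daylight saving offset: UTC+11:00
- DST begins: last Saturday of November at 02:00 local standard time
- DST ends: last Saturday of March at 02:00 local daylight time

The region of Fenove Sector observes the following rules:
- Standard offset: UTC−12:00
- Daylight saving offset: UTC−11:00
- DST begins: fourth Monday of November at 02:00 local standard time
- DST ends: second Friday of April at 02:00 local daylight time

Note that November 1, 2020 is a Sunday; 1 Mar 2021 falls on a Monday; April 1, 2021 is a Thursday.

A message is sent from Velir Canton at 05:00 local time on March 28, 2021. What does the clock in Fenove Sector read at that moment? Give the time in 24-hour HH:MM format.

1 November 2020 is a Sunday, so Saturdays fall on 7, 14, 21, 28; the last is November 28.
1 March 2021 is a Monday, so Saturdays fall on 6, 13, 20, 27; the last is March 27.
Daylight saving runs 28 November 2020 – 27 March 2021; March 28, 2021 is outside that window, so Velir Canton is on standard time at UTC+10:00.
05:00 Velir Canton − 10h = 19:00 UTC (rolling into the previous day, 27 March 2021).
1 November 2020 is a Sunday, so the first Monday is November 2 and the fourth is November 23.
1 April 2021 is a Thursday, so the first Friday is April 2 and the second is April 9.
At the standard offset (UTC−12:00), 19:00 UTC − 12h = 07:00 Fenove Sector standard time.
Daylight saving runs 23 November 2020 – 9 April 2021; the standard-time date in Fenove Sector, March 27, 2021, is inside that window, so Fenove Sector is at UTC−11:00.
19:00 UTC − 11h = 08:00 Fenove Sector.

08:00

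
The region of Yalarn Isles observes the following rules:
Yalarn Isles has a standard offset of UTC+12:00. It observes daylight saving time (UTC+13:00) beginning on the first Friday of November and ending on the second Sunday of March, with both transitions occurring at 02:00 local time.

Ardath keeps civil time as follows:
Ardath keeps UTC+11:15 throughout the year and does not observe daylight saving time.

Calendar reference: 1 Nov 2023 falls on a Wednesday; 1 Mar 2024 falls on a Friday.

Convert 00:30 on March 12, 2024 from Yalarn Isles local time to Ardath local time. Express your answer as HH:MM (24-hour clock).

23:45

1 November 2023 is a Wednesday, so the first Friday is November 3.
1 March 2024 is a Friday, so the first Sunday is March 3 and the second is March 10.
March 12, 2024 does not fall between 3 November 2023 and 10 March 2024, so daylight saving is not in effect and Yalarn Isles is at UTC+12:00.
00:30 Yalarn Isles − 12h = 12:30 UTC (rolling into the previous day, 11 March 2024).
Ardath has no daylight saving, so its offset is UTC+11:15 year-round.
12:30 UTC + 11h15m = 23:45 Ardath.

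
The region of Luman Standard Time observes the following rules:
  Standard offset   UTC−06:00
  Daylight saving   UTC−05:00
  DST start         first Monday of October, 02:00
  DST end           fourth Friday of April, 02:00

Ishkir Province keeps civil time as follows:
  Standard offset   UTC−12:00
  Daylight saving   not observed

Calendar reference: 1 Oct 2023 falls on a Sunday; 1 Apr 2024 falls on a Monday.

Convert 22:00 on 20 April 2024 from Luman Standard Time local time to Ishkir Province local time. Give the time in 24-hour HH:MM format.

15:00

1 October 2023 is a Sunday, so the first Monday is October 2.
1 April 2024 is a Monday, so the first Friday is April 5 and the fourth is April 26.
20 April 2024 falls between 2 October 2023 and 26 April 2024, so daylight saving is in effect and Luman Standard Time is at UTC−05:00.
22:00 Luman Standard Time + 5h = 03:00 UTC (rolling into the next day, 21 April 2024).
Ishkir Province has no daylight saving, so its offset is UTC−12:00 year-round.
03:00 UTC − 12h = 15:00 Ishkir Province (rolling into the previous day, 20 April 2024).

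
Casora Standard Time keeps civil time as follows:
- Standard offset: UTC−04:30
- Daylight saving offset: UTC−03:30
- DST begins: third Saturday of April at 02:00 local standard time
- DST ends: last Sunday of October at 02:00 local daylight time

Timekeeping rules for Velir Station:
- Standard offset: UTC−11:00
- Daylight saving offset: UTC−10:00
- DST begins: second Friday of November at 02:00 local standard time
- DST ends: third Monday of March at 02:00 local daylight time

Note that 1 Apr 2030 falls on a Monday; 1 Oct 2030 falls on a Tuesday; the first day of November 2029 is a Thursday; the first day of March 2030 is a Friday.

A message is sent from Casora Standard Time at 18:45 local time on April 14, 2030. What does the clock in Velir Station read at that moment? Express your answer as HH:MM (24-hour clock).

1 April 2030 is a Monday, so the first Saturday is April 6 and the third is April 20.
1 October 2030 is a Tuesday, so Sundays fall on 6, 13, 20, 27; the last is October 27.
Daylight saving runs 20 April – 27 October; April 14, 2030 is outside that window, so Casora Standard Time is on standard time at UTC−04:30.
18:45 Casora Standard Time + 4h30m = 23:15 UTC.
1 November 2029 is a Thursday, so the first Friday is November 2 and the second is November 9.
1 March 2030 is a Friday, so the first Monday is March 4 and the third is March 18.
At the standard offset (UTC−11:00), 23:15 UTC − 11h = 12:15 Velir Station standard time.
The standard-time date in Velir Station, April 14, 2030, is outside the daylight-saving period (9 November 2029 – 18 March 2030), so Velir Station is on standard time, UTC−11:00.
23:15 UTC − 11h = 12:15 Velir Station.

12:15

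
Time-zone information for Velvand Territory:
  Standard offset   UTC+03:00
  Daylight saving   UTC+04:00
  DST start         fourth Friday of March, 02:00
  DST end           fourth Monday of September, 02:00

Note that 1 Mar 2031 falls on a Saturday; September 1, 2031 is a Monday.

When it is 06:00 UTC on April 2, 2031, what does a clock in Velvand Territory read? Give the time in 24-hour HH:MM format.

1 March 2031 is a Saturday, so the first Friday is March 7 and the fourth is March 28.
1 September 2031 is a Monday, so the first Monday is September 1 and the fourth is September 22.
At the standard offset (UTC+03:00), 06:00 UTC + 3h = 09:00 Velvand Territory standard time.
The standard-time date in Velvand Territory, April 2, 2031, lies within the daylight-saving period (28 March – 22 September), so Velvand Territory is on daylight time, UTC+04:00.
06:00 UTC + 4h = 10:00 local.

10:00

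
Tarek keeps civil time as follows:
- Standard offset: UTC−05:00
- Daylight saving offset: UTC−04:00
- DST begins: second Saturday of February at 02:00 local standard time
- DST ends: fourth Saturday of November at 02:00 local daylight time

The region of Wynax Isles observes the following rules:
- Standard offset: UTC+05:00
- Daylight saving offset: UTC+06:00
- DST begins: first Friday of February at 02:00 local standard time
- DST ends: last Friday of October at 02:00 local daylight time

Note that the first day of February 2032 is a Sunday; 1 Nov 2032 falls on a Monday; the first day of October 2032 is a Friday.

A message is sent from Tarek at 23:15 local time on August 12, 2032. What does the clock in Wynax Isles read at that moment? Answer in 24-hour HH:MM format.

09:15

1 February 2032 is a Sunday, so the first Saturday is February 7 and the second is February 14.
1 November 2032 is a Monday, so the first Saturday is November 6 and the fourth is November 27.
August 12, 2032 falls between 14 February and 27 November, so daylight saving is in effect and Tarek is at UTC−04:00.
23:15 Tarek + 4h = 03:15 UTC (rolling into the next day, 13 August 2032).
1 February 2032 is a Sunday, so the first Friday is February 6.
1 October 2032 is a Friday, so Fridays fall on 1, 8, 15, 22, 29; the last is October 29.
At the standard offset (UTC+05:00), 03:15 UTC + 5h = 08:15 Wynax Isles standard time.
The standard-time date in Wynax Isles, August 13, 2032, falls between 6 February and 29 October, so daylight saving is in effect and Wynax Isles is at UTC+06:00.
03:15 UTC + 6h = 09:15 Wynax Isles.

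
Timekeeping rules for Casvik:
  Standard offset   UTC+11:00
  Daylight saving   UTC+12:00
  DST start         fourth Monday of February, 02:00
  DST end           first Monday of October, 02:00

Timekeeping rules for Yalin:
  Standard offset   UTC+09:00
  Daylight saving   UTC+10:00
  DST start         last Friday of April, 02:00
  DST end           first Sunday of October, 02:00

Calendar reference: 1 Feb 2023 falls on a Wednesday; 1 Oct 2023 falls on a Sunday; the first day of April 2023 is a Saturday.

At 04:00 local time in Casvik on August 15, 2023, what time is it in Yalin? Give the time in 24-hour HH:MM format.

02:00

1 February 2023 is a Wednesday, so the first Monday is February 6 and the fourth is February 27.
1 October 2023 is a Sunday, so the first Monday is October 2.
August 15, 2023 lies within the daylight-saving period (27 February – 2 October), so Casvik is on daylight time, UTC+12:00.
04:00 Casvik − 12h = 16:00 UTC (rolling into the previous day, 14 August 2023).
1 April 2023 is a Saturday, so Fridays fall on 7, 14, 21, 28; the last is April 28.
1 October 2023 is a Sunday, so the first Sunday is October 1.
At the standard offset (UTC+09:00), 16:00 UTC + 9h = 01:00 Yalin standard time (rolling into the next day, 15 August 2023).
Daylight saving runs 28 April – 1 October; the standard-time date in Yalin, August 15, 2023, is inside that window, so Yalin is at UTC+10:00.
16:00 UTC + 10h = 02:00 Yalin (rolling into the next day, 15 August 2023).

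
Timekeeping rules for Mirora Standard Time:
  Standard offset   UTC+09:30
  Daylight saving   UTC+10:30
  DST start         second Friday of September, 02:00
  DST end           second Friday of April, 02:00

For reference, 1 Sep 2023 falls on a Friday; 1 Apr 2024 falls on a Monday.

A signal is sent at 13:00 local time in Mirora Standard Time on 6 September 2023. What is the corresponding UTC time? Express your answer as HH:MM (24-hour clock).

03:30

1 September 2023 is a Friday, so the first Friday is September 1 and the second is September 8.
1 April 2024 is a Monday, so the first Friday is April 5 and the second is April 12.
Daylight saving runs 8 September 2023 – 12 April 2024; 6 September 2023 is outside that window, so Mirora Standard Time is on standard time at UTC+09:30.
13:00 local − 9h30m = 03:30 UTC.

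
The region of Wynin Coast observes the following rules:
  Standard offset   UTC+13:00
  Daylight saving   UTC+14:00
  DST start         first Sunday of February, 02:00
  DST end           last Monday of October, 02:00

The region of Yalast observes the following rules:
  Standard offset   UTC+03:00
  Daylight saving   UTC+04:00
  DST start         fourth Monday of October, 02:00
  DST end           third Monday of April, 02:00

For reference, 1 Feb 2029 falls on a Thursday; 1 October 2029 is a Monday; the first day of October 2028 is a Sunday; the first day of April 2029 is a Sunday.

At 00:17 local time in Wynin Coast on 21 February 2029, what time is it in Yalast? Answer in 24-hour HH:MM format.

14:17

1 February 2029 is a Thursday, so the first Sunday is February 4.
1 October 2029 is a Monday, so Mondays fall on 1, 8, 15, 22, 29; the last is October 29.
21 February 2029 lies within the daylight-saving period (4 February – 29 October), so Wynin Coast is on daylight time, UTC+14:00.
00:17 Wynin Coast − 14h = 10:17 UTC (rolling into the previous day, 20 February 2029).
1 October 2028 is a Sunday, so the first Monday is October 2 and the fourth is October 23.
1 April 2029 is a Sunday, so the first Monday is April 2 and the third is April 16.
At the standard offset (UTC+03:00), 10:17 UTC + 3h = 13:17 Yalast standard time.
The standard-time date in Yalast, 20 February 2029, falls between 23 October 2028 and 16 April 2029, so daylight saving is in effect and Yalast is at UTC+04:00.
10:17 UTC + 4h = 14:17 Yalast.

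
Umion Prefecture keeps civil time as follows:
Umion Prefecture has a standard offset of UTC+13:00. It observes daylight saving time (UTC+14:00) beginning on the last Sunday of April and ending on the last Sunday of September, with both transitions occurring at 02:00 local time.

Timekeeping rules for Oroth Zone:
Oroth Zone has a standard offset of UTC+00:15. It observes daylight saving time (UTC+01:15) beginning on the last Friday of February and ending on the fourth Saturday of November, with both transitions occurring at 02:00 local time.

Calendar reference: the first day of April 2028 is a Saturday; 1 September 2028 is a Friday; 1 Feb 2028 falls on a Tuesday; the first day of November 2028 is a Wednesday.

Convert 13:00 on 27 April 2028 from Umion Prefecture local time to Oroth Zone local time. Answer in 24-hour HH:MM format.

01:15

1 April 2028 is a Saturday, so Sundays fall on 2, 9, 16, 23, 30; the last is April 30.
1 September 2028 is a Friday, so Sundays fall on 3, 10, 17, 24; the last is September 24.
27 April 2028 is outside the daylight-saving period (30 April – 24 September), so Umion Prefecture is on standard time, UTC+13:00.
13:00 Umion Prefecture − 13h = 00:00 UTC.
1 February 2028 is a Tuesday, so Fridays fall on 4, 11, 18, 25; the last is February 25.
1 November 2028 is a Wednesday, so the first Saturday is November 4 and the fourth is November 25.
At the standard offset (UTC+00:15), 00:00 UTC + 0h15m = 00:15 Oroth Zone standard time.
The standard-time date in Oroth Zone, 27 April 2028, falls between 25 February and 25 November, so daylight saving is in effect and Oroth Zone is at UTC+01:15.
00:00 UTC + 1h15m = 01:15 Oroth Zone.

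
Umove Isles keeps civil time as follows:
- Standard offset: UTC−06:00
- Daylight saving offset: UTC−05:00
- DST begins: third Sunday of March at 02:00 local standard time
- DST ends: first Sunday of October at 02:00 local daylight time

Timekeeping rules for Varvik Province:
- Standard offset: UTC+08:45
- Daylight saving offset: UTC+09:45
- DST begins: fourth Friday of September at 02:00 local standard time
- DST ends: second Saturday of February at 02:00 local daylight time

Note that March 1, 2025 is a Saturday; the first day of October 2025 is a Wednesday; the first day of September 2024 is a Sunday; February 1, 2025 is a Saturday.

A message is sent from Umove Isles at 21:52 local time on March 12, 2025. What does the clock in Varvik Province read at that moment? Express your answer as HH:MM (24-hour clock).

1 March 2025 is a Saturday, so the first Sunday is March 2 and the third is March 16.
1 October 2025 is a Wednesday, so the first Sunday is October 5.
Daylight saving runs 16 March – 5 October; March 12, 2025 is outside that window, so Umove Isles is on standard time at UTC−06:00.
21:52 Umove Isles + 6h = 03:52 UTC (rolling into the next day, 13 March 2025).
1 September 2024 is a Sunday, so the first Friday is September 6 and the fourth is September 27.
1 February 2025 is a Saturday, so the first Saturday is February 1 and the second is February 8.
At the standard offset (UTC+08:45), 03:52 UTC + 8h45m = 12:37 Varvik Province standard time.
The standard-time date in Varvik Province, March 13, 2025, is outside the daylight-saving period (27 September 2024 – 8 February 2025), so Varvik Province is on standard time, UTC+08:45.
03:52 UTC + 8h45m = 12:37 Varvik Province.

12:37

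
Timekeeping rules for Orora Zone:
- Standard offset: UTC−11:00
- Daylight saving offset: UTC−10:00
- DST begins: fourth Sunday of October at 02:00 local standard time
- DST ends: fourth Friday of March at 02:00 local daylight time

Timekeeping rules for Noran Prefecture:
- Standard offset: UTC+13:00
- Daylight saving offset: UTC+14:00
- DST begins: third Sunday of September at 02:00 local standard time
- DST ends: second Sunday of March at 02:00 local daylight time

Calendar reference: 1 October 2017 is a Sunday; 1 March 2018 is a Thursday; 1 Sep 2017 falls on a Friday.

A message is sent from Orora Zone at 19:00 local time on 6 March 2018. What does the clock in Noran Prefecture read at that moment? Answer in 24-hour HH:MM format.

1 October 2017 is a Sunday, so the first Sunday is October 1 and the fourth is October 22.
1 March 2018 is a Thursday, so the first Friday is March 2 and the fourth is March 23.
Daylight saving runs 22 October 2017 – 23 March 2018; 6 March 2018 is inside that window, so Orora Zone is at UTC−10:00.
19:00 Orora Zone + 10h = 05:00 UTC (rolling into the next day, 7 March 2018).
1 September 2017 is a Friday, so the first Sunday is September 3 and the third is September 17.
1 March 2018 is a Thursday, so the first Sunday is March 4 and the second is March 11.
At the standard offset (UTC+13:00), 05:00 UTC + 13h = 18:00 Noran Prefecture standard time.
Daylight saving runs 17 September 2017 – 11 March 2018; the standard-time date in Noran Prefecture, 7 March 2018, is inside that window, so Noran Prefecture is at UTC+14:00.
05:00 UTC + 14h = 19:00 Noran Prefecture.

19:00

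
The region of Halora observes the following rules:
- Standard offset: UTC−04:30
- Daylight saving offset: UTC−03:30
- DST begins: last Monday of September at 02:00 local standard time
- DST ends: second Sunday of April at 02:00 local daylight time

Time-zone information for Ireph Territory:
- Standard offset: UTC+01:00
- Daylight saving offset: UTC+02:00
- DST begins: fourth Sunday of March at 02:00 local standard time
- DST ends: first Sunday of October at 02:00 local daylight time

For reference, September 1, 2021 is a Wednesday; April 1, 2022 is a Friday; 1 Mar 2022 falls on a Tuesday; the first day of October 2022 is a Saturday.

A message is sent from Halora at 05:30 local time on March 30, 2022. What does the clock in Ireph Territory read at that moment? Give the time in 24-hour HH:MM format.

1 September 2021 is a Wednesday, so Mondays fall on 6, 13, 20, 27; the last is September 27.
1 April 2022 is a Friday, so the first Sunday is April 3 and the second is April 10.
Daylight saving runs 27 September 2021 – 10 April 2022; March 30, 2022 is inside that window, so Halora is at UTC−03:30.
05:30 Halora + 3h30m = 09:00 UTC.
1 March 2022 is a Tuesday, so the first Sunday is March 6 and the fourth is March 27.
1 October 2022 is a Saturday, so the first Sunday is October 2.
At the standard offset (UTC+01:00), 09:00 UTC + 1h = 10:00 Ireph Territory standard time.
The standard-time date in Ireph Territory, March 30, 2022, falls between 27 March and 2 October, so daylight saving is in effect and Ireph Territory is at UTC+02:00.
09:00 UTC + 2h = 11:00 Ireph Territory.

11:00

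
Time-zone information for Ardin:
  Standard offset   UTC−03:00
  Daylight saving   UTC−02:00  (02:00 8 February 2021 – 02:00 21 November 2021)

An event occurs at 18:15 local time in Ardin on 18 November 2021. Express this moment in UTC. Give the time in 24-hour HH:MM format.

18 November 2021 falls between 8 February and 21 November, so daylight saving is in effect and Ardin is at UTC−02:00.
18:15 local + 2h = 20:15 UTC.

20:15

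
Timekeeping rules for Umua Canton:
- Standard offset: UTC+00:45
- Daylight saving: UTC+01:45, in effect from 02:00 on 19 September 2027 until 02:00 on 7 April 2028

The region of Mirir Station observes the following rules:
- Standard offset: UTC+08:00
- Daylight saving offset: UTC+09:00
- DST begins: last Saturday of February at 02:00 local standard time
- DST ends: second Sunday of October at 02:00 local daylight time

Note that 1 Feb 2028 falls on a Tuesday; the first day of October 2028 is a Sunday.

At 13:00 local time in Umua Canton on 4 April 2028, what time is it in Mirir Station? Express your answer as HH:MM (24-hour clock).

20:15

4 April 2028 falls between 19 September 2027 and 7 April 2028, so daylight saving is in effect and Umua Canton is at UTC+01:45.
13:00 Umua Canton − 1h45m = 11:15 UTC.
1 February 2028 is a Tuesday, so Saturdays fall on 5, 12, 19, 26; the last is February 26.
1 October 2028 is a Sunday, so the first Sunday is October 1 and the second is October 8.
At the standard offset (UTC+08:00), 11:15 UTC + 8h = 19:15 Mirir Station standard time.
Daylight saving runs 26 February – 8 October; the standard-time date in Mirir Station, 4 April 2028, is inside that window, so Mirir Station is at UTC+09:00.
11:15 UTC + 9h = 20:15 Mirir Station.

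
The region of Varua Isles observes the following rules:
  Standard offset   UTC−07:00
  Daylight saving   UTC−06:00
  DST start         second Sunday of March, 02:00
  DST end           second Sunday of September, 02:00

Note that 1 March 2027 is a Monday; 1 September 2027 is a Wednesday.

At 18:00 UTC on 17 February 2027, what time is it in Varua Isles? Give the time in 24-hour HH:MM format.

1 March 2027 is a Monday, so the first Sunday is March 7 and the second is March 14.
1 September 2027 is a Wednesday, so the first Sunday is September 5 and the second is September 12.
At the standard offset (UTC−07:00), 18:00 UTC − 7h = 11:00 Varua Isles standard time.
Daylight saving runs 14 March – 12 September; the standard-time date in Varua Isles, 17 February 2027, is outside that window, so Varua Isles is on standard time at UTC−07:00.
18:00 UTC − 7h = 11:00 local.

11:00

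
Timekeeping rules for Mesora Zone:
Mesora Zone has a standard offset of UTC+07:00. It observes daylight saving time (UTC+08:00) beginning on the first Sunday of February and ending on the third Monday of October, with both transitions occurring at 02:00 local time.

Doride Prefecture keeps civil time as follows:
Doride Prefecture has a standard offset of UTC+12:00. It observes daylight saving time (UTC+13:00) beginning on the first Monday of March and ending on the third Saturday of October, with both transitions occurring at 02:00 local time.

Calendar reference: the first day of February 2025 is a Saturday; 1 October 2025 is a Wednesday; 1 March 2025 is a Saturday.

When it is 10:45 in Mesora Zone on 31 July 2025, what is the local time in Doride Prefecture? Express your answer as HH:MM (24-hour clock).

1 February 2025 is a Saturday, so the first Sunday is February 2.
1 October 2025 is a Wednesday, so the first Monday is October 6 and the third is October 20.
31 July 2025 falls between 2 February and 20 October, so daylight saving is in effect and Mesora Zone is at UTC+08:00.
10:45 Mesora Zone − 8h = 02:45 UTC.
1 March 2025 is a Saturday, so the first Monday is March 3.
1 October 2025 is a Wednesday, so the first Saturday is October 4 and the third is October 18.
At the standard offset (UTC+12:00), 02:45 UTC + 12h = 14:45 Doride Prefecture standard time.
Daylight saving runs 3 March – 18 October; the standard-time date in Doride Prefecture, 31 July 2025, is inside that window, so Doride Prefecture is at UTC+13:00.
02:45 UTC + 13h = 15:45 Doride Prefecture.

15:45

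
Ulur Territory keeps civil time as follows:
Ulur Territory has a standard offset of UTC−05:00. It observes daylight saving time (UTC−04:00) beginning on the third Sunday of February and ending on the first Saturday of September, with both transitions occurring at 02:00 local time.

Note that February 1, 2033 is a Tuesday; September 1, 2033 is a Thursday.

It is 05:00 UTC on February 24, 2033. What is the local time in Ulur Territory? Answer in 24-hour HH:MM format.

01:00

1 February 2033 is a Tuesday, so the first Sunday is February 6 and the third is February 20.
1 September 2033 is a Thursday, so the first Saturday is September 3.
At the standard offset (UTC−05:00), 05:00 UTC − 5h = 00:00 Ulur Territory standard time.
The standard-time date in Ulur Territory, February 24, 2033, lies within the daylight-saving period (20 February – 3 September), so Ulur Territory is on daylight time, UTC−04:00.
05:00 UTC − 4h = 01:00 local.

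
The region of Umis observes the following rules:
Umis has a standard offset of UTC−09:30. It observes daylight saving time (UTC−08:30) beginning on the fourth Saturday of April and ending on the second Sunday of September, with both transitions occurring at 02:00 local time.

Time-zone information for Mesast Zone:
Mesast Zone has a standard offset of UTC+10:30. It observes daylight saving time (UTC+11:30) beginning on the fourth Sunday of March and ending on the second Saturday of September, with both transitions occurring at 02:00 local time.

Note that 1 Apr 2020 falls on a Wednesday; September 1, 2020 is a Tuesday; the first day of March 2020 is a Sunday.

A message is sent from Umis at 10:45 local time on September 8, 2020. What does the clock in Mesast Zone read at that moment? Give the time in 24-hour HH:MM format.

06:45

1 April 2020 is a Wednesday, so the first Saturday is April 4 and the fourth is April 25.
1 September 2020 is a Tuesday, so the first Sunday is September 6 and the second is September 13.
September 8, 2020 falls between 25 April and 13 September, so daylight saving is in effect and Umis is at UTC−08:30.
10:45 Umis + 8h30m = 19:15 UTC.
1 March 2020 is a Sunday, so the first Sunday is March 1 and the fourth is March 22.
1 September 2020 is a Tuesday, so the first Saturday is September 5 and the second is September 12.
At the standard offset (UTC+10:30), 19:15 UTC + 10h30m = 05:45 Mesast Zone standard time (rolling into the next day, 9 September 2020).
The standard-time date in Mesast Zone, September 9, 2020, lies within the daylight-saving period (22 March – 12 September), so Mesast Zone is on daylight time, UTC+11:30.
19:15 UTC + 11h30m = 06:45 Mesast Zone (rolling into the next day, 9 September 2020).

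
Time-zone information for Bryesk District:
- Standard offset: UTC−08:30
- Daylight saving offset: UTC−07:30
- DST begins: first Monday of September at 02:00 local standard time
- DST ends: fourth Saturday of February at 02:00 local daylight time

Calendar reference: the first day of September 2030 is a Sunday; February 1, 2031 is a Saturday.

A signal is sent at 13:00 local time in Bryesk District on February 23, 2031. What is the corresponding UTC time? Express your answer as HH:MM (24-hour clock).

1 September 2030 is a Sunday, so the first Monday is September 2.
1 February 2031 is a Saturday, so the first Saturday is February 1 and the fourth is February 22.
February 23, 2031 is outside the daylight-saving period (2 September 2030 – 22 February 2031), so Bryesk District is on standard time, UTC−08:30.
13:00 local + 8h30m = 21:30 UTC.

21:30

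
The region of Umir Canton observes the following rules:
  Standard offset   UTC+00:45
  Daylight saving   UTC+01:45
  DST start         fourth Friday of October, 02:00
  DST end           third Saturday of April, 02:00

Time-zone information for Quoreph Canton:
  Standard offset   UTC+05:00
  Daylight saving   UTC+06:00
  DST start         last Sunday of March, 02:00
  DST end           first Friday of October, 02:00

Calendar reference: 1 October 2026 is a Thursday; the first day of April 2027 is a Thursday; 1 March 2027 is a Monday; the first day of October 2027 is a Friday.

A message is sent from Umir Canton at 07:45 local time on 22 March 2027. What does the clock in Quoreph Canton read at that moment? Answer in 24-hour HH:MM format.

1 October 2026 is a Thursday, so the first Friday is October 2 and the fourth is October 23.
1 April 2027 is a Thursday, so the first Saturday is April 3 and the third is April 17.
22 March 2027 lies within the daylight-saving period (23 October 2026 – 17 April 2027), so Umir Canton is on daylight time, UTC+01:45.
07:45 Umir Canton − 1h45m = 06:00 UTC.
1 March 2027 is a Monday, so Sundays fall on 7, 14, 21, 28; the last is March 28.
1 October 2027 is a Friday, so the first Friday is October 1.
At the standard offset (UTC+05:00), 06:00 UTC + 5h = 11:00 Quoreph Canton standard time.
The standard-time date in Quoreph Canton, 22 March 2027, does not fall between 28 March and 1 October, so daylight saving is not in effect and Quoreph Canton is at UTC+05:00.
06:00 UTC + 5h = 11:00 Quoreph Canton.

11:00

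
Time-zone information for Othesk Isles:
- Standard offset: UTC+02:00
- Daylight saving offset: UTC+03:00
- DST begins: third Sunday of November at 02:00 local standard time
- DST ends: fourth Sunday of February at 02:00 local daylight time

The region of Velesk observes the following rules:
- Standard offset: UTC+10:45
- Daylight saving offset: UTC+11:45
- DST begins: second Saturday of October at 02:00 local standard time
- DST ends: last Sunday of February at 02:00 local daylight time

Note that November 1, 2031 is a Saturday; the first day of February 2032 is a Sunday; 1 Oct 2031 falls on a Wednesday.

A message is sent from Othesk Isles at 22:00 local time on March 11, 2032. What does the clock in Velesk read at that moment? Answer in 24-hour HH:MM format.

06:45

1 November 2031 is a Saturday, so the first Sunday is November 2 and the third is November 16.
1 February 2032 is a Sunday, so the first Sunday is February 1 and the fourth is February 22.
March 11, 2032 does not fall between 16 November 2031 and 22 February 2032, so daylight saving is not in effect and Othesk Isles is at UTC+02:00.
22:00 Othesk Isles − 2h = 20:00 UTC.
1 October 2031 is a Wednesday, so the first Saturday is October 4 and the second is October 11.
1 February 2032 is a Sunday, so Sundays fall on 1, 8, 15, 22, 29; the last is February 29.
At the standard offset (UTC+10:45), 20:00 UTC + 10h45m = 06:45 Velesk standard time (rolling into the next day, 12 March 2032).
The standard-time date in Velesk, March 12, 2032, does not fall between 11 October 2031 and 29 February 2032, so daylight saving is not in effect and Velesk is at UTC+10:45.
20:00 UTC + 10h45m = 06:45 Velesk (rolling into the next day, 12 March 2032).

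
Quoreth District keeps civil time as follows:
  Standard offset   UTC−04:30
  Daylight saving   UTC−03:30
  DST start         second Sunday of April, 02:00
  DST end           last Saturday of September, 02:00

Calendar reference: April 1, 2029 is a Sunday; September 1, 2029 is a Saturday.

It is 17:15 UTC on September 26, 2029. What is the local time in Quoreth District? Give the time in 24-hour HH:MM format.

1 April 2029 is a Sunday, so the first Sunday is April 1 and the second is April 8.
1 September 2029 is a Saturday, so Saturdays fall on 1, 8, 15, 22, 29; the last is September 29.
At the standard offset (UTC−04:30), 17:15 UTC − 4h30m = 12:45 Quoreth District standard time.
The standard-time date in Quoreth District, September 26, 2029, falls between 8 April and 29 September, so daylight saving is in effect and Quoreth District is at UTC−03:30.
17:15 UTC − 3h30m = 13:45 local.

13:45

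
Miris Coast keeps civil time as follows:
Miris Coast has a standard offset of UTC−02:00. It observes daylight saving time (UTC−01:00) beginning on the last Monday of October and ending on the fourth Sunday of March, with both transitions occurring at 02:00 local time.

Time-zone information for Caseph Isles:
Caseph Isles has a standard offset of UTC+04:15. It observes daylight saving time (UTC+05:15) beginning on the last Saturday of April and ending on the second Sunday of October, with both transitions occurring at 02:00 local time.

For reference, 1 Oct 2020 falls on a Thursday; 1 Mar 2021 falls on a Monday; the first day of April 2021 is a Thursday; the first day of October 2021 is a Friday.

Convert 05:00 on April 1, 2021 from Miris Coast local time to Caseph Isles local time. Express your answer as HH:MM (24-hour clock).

1 October 2020 is a Thursday, so Mondays fall on 5, 12, 19, 26; the last is October 26.
1 March 2021 is a Monday, so the first Sunday is March 7 and the fourth is March 28.
April 1, 2021 is outside the daylight-saving period (26 October 2020 – 28 March 2021), so Miris Coast is on standard time, UTC−02:00.
05:00 Miris Coast + 2h = 07:00 UTC.
1 April 2021 is a Thursday, so Saturdays fall on 3, 10, 17, 24; the last is April 24.
1 October 2021 is a Friday, so the first Sunday is October 3 and the second is October 10.
At the standard offset (UTC+04:15), 07:00 UTC + 4h15m = 11:15 Caseph Isles standard time.
The standard-time date in Caseph Isles, April 1, 2021, does not fall between 24 April and 10 October, so daylight saving is not in effect and Caseph Isles is at UTC+04:15.
07:00 UTC + 4h15m = 11:15 Caseph Isles.

11:15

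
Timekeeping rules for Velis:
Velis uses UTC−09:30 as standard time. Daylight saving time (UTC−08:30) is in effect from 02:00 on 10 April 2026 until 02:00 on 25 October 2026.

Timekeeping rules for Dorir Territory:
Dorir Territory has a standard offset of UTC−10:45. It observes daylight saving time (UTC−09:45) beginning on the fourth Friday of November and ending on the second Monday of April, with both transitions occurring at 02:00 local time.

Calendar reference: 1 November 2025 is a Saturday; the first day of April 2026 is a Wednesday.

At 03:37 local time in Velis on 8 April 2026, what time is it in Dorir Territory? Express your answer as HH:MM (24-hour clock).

03:22

8 April 2026 does not fall between 10 April and 25 October, so daylight saving is not in effect and Velis is at UTC−09:30.
03:37 Velis + 9h30m = 13:07 UTC.
1 November 2025 is a Saturday, so the first Friday is November 7 and the fourth is November 28.
1 April 2026 is a Wednesday, so the first Monday is April 6 and the second is April 13.
At the standard offset (UTC−10:45), 13:07 UTC − 10h45m = 02:22 Dorir Territory standard time.
The standard-time date in Dorir Territory, 8 April 2026, lies within the daylight-saving period (28 November 2025 – 13 April 2026), so Dorir Territory is on daylight time, UTC−09:45.
13:07 UTC − 9h45m = 03:22 Dorir Territory.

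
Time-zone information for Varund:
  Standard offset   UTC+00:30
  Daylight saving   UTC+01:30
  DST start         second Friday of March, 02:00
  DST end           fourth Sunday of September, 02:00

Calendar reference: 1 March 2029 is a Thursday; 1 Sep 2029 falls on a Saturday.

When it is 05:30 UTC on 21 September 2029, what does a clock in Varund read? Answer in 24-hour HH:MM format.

07:00

1 March 2029 is a Thursday, so the first Friday is March 2 and the second is March 9.
1 September 2029 is a Saturday, so the first Sunday is September 2 and the fourth is September 23.
At the standard offset (UTC+00:30), 05:30 UTC + 0h30m = 06:00 Varund standard time.
The standard-time date in Varund, 21 September 2029, falls between 9 March and 23 September, so daylight saving is in effect and Varund is at UTC+01:30.
05:30 UTC + 1h30m = 07:00 local.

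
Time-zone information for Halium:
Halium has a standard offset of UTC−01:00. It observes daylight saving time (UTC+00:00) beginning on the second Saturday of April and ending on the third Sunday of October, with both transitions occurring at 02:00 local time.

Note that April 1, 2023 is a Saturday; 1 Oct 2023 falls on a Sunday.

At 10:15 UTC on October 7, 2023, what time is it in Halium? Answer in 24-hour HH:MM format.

1 April 2023 is a Saturday, so the first Saturday is April 1 and the second is April 8.
1 October 2023 is a Sunday, so the first Sunday is October 1 and the third is October 15.
At the standard offset (UTC−01:00), 10:15 UTC − 1h = 09:15 Halium standard time.
The standard-time date in Halium, October 7, 2023, falls between 8 April and 15 October, so daylight saving is in effect and Halium is at UTC+00:00.
10:15 UTC + 0h = 10:15 local.

10:15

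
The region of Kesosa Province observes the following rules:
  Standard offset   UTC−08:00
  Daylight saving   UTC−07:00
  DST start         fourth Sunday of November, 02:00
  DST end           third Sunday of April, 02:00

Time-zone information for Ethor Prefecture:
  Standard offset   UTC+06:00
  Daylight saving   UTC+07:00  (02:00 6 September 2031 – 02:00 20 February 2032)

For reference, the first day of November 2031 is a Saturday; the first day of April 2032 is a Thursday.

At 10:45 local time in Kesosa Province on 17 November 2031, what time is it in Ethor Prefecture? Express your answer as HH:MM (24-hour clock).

1 November 2031 is a Saturday, so the first Sunday is November 2 and the fourth is November 23.
1 April 2032 is a Thursday, so the first Sunday is April 4 and the third is April 18.
17 November 2031 is outside the daylight-saving period (23 November 2031 – 18 April 2032), so Kesosa Province is on standard time, UTC−08:00.
10:45 Kesosa Province + 8h = 18:45 UTC.
At the standard offset (UTC+06:00), 18:45 UTC + 6h = 00:45 Ethor Prefecture standard time (rolling into the next day, 18 November 2031).
The standard-time date in Ethor Prefecture, 18 November 2031, falls between 6 September 2031 and 20 February 2032, so daylight saving is in effect and Ethor Prefecture is at UTC+07:00.
18:45 UTC + 7h = 01:45 Ethor Prefecture (rolling into the next day, 18 November 2031).

01:45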